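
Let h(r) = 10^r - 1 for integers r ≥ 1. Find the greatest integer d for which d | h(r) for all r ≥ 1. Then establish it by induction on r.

d = 9

Computing the first values: h(1) = 9 and h(2) = 99; gcd(9, 99) = 9, so d ≤ 9.
We prove 9 | 10^r - 1 for all r ≥ 1 by induction on r.
For the base case r = 1: h(1) = 9 = 9·(1), so 9 | h(1).
Inductive step: suppose the statement holds for some p ≥ 1, i.e. 9 | h(p). Then
10^{p+1} − 1^{p+1} = 10·10^p − 1·1^p = 10·(10^p − 1^p) + (9)·1^p. The first term is divisible by 9 by the inductive hypothesis, and the second term (9)·1^p is divisible by 9 since 9 | 9. Hence 9 | h(p+1).
By the principle of mathematical induction, the result holds for all r ≥ 1.
Therefore the largest such d is 9.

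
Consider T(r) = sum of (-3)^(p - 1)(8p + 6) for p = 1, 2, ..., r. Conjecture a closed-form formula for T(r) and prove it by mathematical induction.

We claim T(r) = -2(-3)^r(r + 1) + 2 for all r ≥ 1.
For the base case r = 1: T(1) = 14, and the closed form gives 14. They agree.
Inductive step: suppose the statement holds for some p ≥ 1, so T(p) = -2(-3)^p(p + 1) + 2.
Then T(p+1) = T(p) + ((-3)^p(8p + 14)) = (-2(-3)^p(p + 1) + 2) + ((-3)^p(8p + 14)).
Simplifying, T(p+1) = 6(-3)^p·p + 12(-3)^p + 2 = -2(-3)^(p+1)((p+1) + 1) + 2,
which is the closed form with r = p+1.
By the principle of mathematical induction, the result holds for all r ≥ 1.

T(r) = -2(-3)^r(r + 1) + 2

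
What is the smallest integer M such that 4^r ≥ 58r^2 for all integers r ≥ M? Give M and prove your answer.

M = 6

At r = 5: 1024 < 1450, so the inequality fails and M ≥ 6. We prove 4^r ≥ 58r^2 for all r ≥ 6.
Base step (r = 6): 4^r = 4096 and 58r^2 = 2088, so 4096 ≥ 2088.
For the inductive step, assume it holds for an arbitrary k ≥ 6, so 4^k ≥ 58k^2.
Then 4^(k + 1) = 4·(4^k) ≥ 4·(58k^2).
Also, for k ≥ 6 we have 4·(58k^2) ≥ 58(k+1)^2, since 4 ≥ (1 + 1/k)^2 for all k ≥ 6.
Combining, 4^(k + 1) ≥ 58(k+1)^2.
This completes the induction.
Hence the smallest such M is 6.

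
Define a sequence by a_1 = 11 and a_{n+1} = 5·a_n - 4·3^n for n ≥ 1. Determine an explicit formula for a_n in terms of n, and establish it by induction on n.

Computing the first terms: a_1 = 11, a_2 = 43, a_3 = 179. This suggests a_n = 2·3^n + 5^n.
When n = 1: the formula gives 11 = 11 = a_1.
For the inductive step, assume it holds for an arbitrary j ≥ 1, so a_j = 2·3^j + 5^j.
Then a_{j+1} = 5·a_j - 4·3^j = 5·(2·3^j + 5^j) - 4·3^j = 2·3^(j + 1) + 5^(j + 1),
which is the claimed formula at n = j+1.
By induction, the statement is established for all n ≥ 1.

a_n = 2·3^n + 5^n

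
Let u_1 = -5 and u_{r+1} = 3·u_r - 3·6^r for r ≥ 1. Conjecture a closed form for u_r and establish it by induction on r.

Computing the first terms: u_1 = -5, u_2 = -33, u_3 = -207. This suggests u_r = 3^(r - 1) - 6^r.
Base case (r = 1): the formula gives -5 = -5 = u_1.
Inductive step: suppose the statement holds for some m ≥ 1, so u_m = 3^(m - 1) - 6^m.
Then u_{m+1} = 3·u_m - 3·6^m = 3·(3^(m - 1) - 6^m) - 3·6^m = 3^m - 6^(m + 1) = 3^((m+1) - 1) - 6^(m+1),
which is the claimed formula at r = m+1.
This completes the induction.

u_r = 3^(r - 1) - 6^r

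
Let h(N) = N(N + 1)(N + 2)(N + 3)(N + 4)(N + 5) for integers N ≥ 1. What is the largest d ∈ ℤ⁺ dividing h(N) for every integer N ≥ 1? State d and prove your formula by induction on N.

d = 720

Computing the first values: h(1) = 720 and h(2) = 5040; gcd(720, 5040) = 720, so d ≤ 720.
We prove 720 | N(N + 1)(N + 2)(N + 3)(N + 4)(N + 5) for all N ≥ 1 by induction on N.
Base case (N = 1): h(1) = 720 = 720·(1), so 720 | h(1).
For the inductive step, assume it holds for an arbitrary p ≥ 1, i.e. 720 | h(p). Then
h(p+1) − h(p) = (p+1)·(p+2)·(p+3)·(p+4)·(p+5)·(p+6) − p·(p+1)·(p+2)·(p+3)·(p+4)·(p+5) = (p+1)·(p+2)·(p+3)·(p+4)·(p+5)·[(p+6) − p] = 6·(p+1)·(p+2)·(p+3)·(p+4)·(p+5). The product of 5 consecutive integers is divisible by (5)! = 120, so h(p+1) − h(p) is divisible by 6·120 = 720. By the inductive hypothesis 720 | h(p), hence 720 | h(p+1).
By induction, the statement is established for all N ≥ 1.
Therefore the largest such d is 720.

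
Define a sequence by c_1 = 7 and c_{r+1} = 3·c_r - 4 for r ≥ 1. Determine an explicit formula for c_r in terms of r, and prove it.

c_r = 5·3^(r - 1) + 2

Computing the first terms: c_1 = 7, c_2 = 17, c_3 = 47. This suggests c_r = 5·3^(r - 1) + 2.
Base case (r = 1): the formula gives 7 = 7 = c_1.
Inductive step: suppose the statement holds for some i ≥ 1, so c_i = 5·3^(i - 1) + 2.
Then c_{i+1} = 3·c_i - 4 = 3·(5·3^(i - 1) + 2) - 4 = 5·3^i + 2 = 5·3^((i+1) - 1) + 2,
which is the claimed formula at r = i+1.
By induction, the statement is established for all r ≥ 1.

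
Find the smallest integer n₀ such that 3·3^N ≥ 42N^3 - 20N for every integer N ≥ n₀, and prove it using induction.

At N = 8: 19683 < 21344, so the inequality fails and n₀ ≥ 9. We prove 3·3^N ≥ 42N^3 - 20N for all N ≥ 9.
For the base case N = 9: 3·3^N = 59049 and 42N^3 - 20N = 30438, so 59049 ≥ 30438.
Suppose the result is true for N = p, so 3·3^p ≥ 42p^3 - 20p.
Then 3·3^(p + 1) = 3·(3·3^p) ≥ 3·(42p^3 - 20p).
Also, for p ≥ 9 we have 3·(42p^3 - 20p) ≥ 42(p+1)^3 - 20(p+1), since 3·(42p^3 - 20p) − (42(p+1)^3 - 20(p+1)) = 84p^3 - 126p^2 - 166p - 22, which is nonnegative for all p ≥ 9.
Combining, 3·3^(p + 1) ≥ 42(p+1)^3 - 20(p+1).
This completes the induction.
Hence the smallest such n₀ is 9.

n₀ = 9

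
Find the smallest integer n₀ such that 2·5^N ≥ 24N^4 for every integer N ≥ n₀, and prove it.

At N = 5: 6250 < 15000, so the inequality fails and n₀ ≥ 6. We prove 2·5^N ≥ 24N^4 for all N ≥ 6.
Base case (N = 6): 2·5^N = 31250 and 24N^4 = 31104, so 31250 ≥ 31104.
For the inductive step, assume it holds for an arbitrary r ≥ 6, so 2·5^r ≥ 24r^4.
Then 2·5^(r + 1) = 5·(2·5^r) ≥ 5·(24r^4).
Also, for r ≥ 6 we have 5·(24r^4) ≥ 24(r+1)^4, since 5 ≥ (1 + 1/r)^4 for all r ≥ 6.
Combining, 2·5^(r + 1) ≥ 24(r+1)^4.
Hence, by induction on N, the claim holds for every N ≥ 6.
Hence the smallest such n₀ is 6.

n₀ = 6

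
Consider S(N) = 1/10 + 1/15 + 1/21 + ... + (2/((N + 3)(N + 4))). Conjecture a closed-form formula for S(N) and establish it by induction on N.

We claim S(N) = N/(2(N + 4)) for all N ≥ 1.
Base case (N = 1): S(1) = 1/10, and the closed form gives 1/10. They agree.
For the inductive step, assume it holds for an arbitrary m ≥ 1, so S(m) = m/(2(m + 4)).
Then S(m+1) = S(m) + (2/((m + 4)(m + 5))) = (m/(2(m + 4))) + (2/((m + 4)(m + 5))).
Simplifying, S(m+1) = (m + 1)/(2(m + 5)) = (m+1)/(2((m+1) + 4)),
which is the closed form with N = m+1.
By induction, the statement is established for all N ≥ 1.

S(N) = N/(2(N + 4))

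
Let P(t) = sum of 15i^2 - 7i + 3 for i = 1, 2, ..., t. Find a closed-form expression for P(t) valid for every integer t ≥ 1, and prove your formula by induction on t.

We claim P(t) = t(5t^2 + 4t + 2) for all t ≥ 1.
Base step (t = 1): P(1) = 11, and the closed form gives 11. They agree.
Inductive step: assume the claim holds for t = i, so P(i) = i(5i^2 + 4i + 2).
Then P(i+1) = P(i) + (15i^2 + 23i + 11) = (i(5i^2 + 4i + 2)) + (15i^2 + 23i + 11).
Simplifying, P(i+1) = (i + 1)(5i^2 + 14i + 11) = (i+1)(5(i+1)^2 + 4(i+1) + 2),
which is the closed form with t = i+1.
Hence, by induction on t, the claim holds for every t ≥ 1.

P(t) = t(5t^2 + 4t + 2)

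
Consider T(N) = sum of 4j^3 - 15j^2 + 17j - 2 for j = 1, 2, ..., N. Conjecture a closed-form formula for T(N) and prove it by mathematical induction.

We claim T(N) = N(N^3 - 3N^2 + 2N + 4) for all N ≥ 1.
When N = 1: T(1) = 4, and the closed form gives 4. They agree.
Inductive step: assume the claim holds for N = j, so T(j) = j(j^3 - 3j^2 + 2j + 4).
Then T(j+1) = T(j) + (4j^3 - 3j^2 - j + 4) = (j(j^3 - 3j^2 + 2j + 4)) + (4j^3 - 3j^2 - j + 4).
Simplifying, T(j+1) = (j + 1)(j^3 - j + 4) = (j+1)((j+1)^3 - 3(j+1)^2 + 2(j+1) + 4),
which is the closed form with N = j+1.
By the principle of mathematical induction, the result holds for all N ≥ 1.

T(N) = N(N^3 - 3N^2 + 2N + 4)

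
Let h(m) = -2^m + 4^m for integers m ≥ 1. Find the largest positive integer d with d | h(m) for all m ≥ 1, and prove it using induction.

d = 2

Computing the first values: h(1) = 2 and h(2) = 12; gcd(2, 12) = 2, so d ≤ 2.
We prove 2 | -2^m + 4^m for all m ≥ 1 by induction on m.
When m = 1: h(1) = 2 = 2·(1), so 2 | h(1).
Suppose the result is true for m = p, i.e. 2 | h(p). Then
4^{p+1} − 2^{p+1} = 4·4^p − 2·2^p = 4·(4^p − 2^p) + (2)·2^p. The first term is divisible by 2 by the inductive hypothesis, and the second term (2)·2^p is divisible by 2 since 2 | 2. Hence 2 | h(p+1).
This completes the induction.
Therefore the largest such d is 2.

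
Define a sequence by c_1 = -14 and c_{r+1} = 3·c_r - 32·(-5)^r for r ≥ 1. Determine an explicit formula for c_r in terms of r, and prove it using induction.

c_r = 4(-5)^r + 2·3^r

Computing the first terms: c_1 = -14, c_2 = 118, c_3 = -446. This suggests c_r = 4(-5)^r + 2·3^r.
Base step (r = 1): the formula gives -14 = -14 = c_1.
For the inductive step, assume it holds for an arbitrary p ≥ 1, so c_p = 4(-5)^p + 2·3^p.
Then c_{p+1} = 3·c_p - 32·(-5)^p = 3·(4(-5)^p + 2·3^p) - 32·(-5)^p = 4(-5)^(p + 1) + 2·3^(p + 1),
which is the claimed formula at r = p+1.
By the principle of mathematical induction, the result holds for all r ≥ 1.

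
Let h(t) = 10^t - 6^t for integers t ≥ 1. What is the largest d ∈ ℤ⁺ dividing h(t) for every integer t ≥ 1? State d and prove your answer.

d = 4

Computing the first values: h(1) = 4 and h(2) = 64; gcd(4, 64) = 4, so d ≤ 4.
We prove 4 | 10^t - 6^t for all t ≥ 1 by induction on t.
Base step (t = 1): h(1) = 4 = 4·(1), so 4 | h(1).
Inductive step: assume the claim holds for t = j, i.e. 4 | h(j). Then
10^{j+1} − 6^{j+1} = 10·10^j − 6·6^j = 10·(10^j − 6^j) + (4)·6^j. The first term is divisible by 4 by the inductive hypothesis, and the second term (4)·6^j is divisible by 4 since 4 | 4. Hence 4 | h(j+1).
By induction, the statement is established for all t ≥ 1.
Therefore the largest such d is 4.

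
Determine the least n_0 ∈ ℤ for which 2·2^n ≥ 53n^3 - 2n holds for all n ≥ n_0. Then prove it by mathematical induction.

At n = 16: 131072 < 217056, so the inequality fails and n_0 ≥ 17. We prove 2·2^n ≥ 53n^3 - 2n for all n ≥ 17.
Base case (n = 17): 2·2^n = 262144 and 53n^3 - 2n = 260355, so 262144 ≥ 260355.
Suppose the result is true for n = i, so 2·2^i ≥ 53i^3 - 2i.
Then 2·2^(i + 1) = 2·(2·2^i) ≥ 2·(53i^3 - 2i).
Also, for i ≥ 17 we have 2·(53i^3 - 2i) ≥ 53(i+1)^3 - 2(i+1), since 2·(53i^3 - 2i) − (53(i+1)^3 - 2(i+1)) = 53i^3 - 159i^2 - 161i - 51, which is nonnegative for all i ≥ 17.
Combining, 2·2^(i + 1) ≥ 53(i+1)^3 - 2(i+1).
Hence, by induction on n, the claim holds for every n ≥ 17.
Hence the smallest such n_0 is 17.

n_0 = 17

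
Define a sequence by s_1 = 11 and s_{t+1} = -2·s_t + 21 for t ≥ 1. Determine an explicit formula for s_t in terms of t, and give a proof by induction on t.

Computing the first terms: s_1 = 11, s_2 = -1, s_3 = 23. This suggests s_t = (-2)^(t + 1) + 7.
When t = 1: the formula gives 11 = 11 = s_1.
Inductive step: suppose the statement holds for some k ≥ 1, so s_k = (-2)^(k + 1) + 7.
Then s_{k+1} = -2·s_k + 21 = -2·((-2)^(k + 1) + 7) + 21 = (-2)^(k + 2) + 7 = (-2)^((k+1) + 1) + 7,
which is the claimed formula at t = k+1.
By the principle of mathematical induction, the result holds for all t ≥ 1.

s_t = (-2)^(t + 1) + 7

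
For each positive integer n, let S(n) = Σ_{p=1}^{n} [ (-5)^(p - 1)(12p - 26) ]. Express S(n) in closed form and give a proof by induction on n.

S(n) = 2(-5)^n(-n + 2) - 4

We claim S(n) = 2(-5)^n(-n + 2) - 4 for all n ≥ 1.
When n = 1: S(1) = -14, and the closed form gives -14. They agree.
For the inductive step, assume it holds for an arbitrary p ≥ 1, so S(p) = 2(-5)^p(-p + 2) - 4.
Then S(p+1) = S(p) + ((-5)^p(12p - 14)) = (2(-5)^p(-p + 2) - 4) + ((-5)^p(12p - 14)).
Simplifying, S(p+1) = 10(-5)^p·p - 10(-5)^p - 4 = 2(-5)^(p+1)(-(p+1) + 2) - 4,
which is the closed form with n = p+1.
By the principle of mathematical induction, the result holds for all n ≥ 1.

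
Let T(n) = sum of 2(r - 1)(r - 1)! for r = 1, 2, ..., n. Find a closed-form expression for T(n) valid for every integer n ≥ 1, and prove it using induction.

T(n) = 2n! - 2

We claim T(n) = 2n! - 2 for all n ≥ 1.
Base step (n = 1): T(1) = 0, and the closed form gives 0. They agree.
Inductive step: suppose the statement holds for some r ≥ 1, so T(r) = 2r! - 2.
Then T(r+1) = T(r) + (2r·r!) = (2r! - 2) + (2r·r!).
Simplifying, T(r+1) = 2(r+1)! - 2,
which is the closed form with n = r+1.
By the principle of mathematical induction, the result holds for all n ≥ 1.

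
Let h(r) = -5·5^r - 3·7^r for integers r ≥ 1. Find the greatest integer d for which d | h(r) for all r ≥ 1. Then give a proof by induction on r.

Computing the first values: h(1) = -46 and h(2) = -272; gcd(-46, -272) = 2, so d ≤ 2.
We prove 2 | -5·5^r - 3·7^r for all r ≥ 1 by induction on r.
When r = 1: h(1) = -46 = 2·(-23), so 2 | h(1).
Inductive step: assume the claim holds for r = j, i.e. 2 | h(j). Then
h(j+1) − 7·h(j) = (-5·5^(j+1) - 3·7^(j+1)) − 7·(-5·5^j - 3·7^j) = (-5)·5^j·(5 − 7) = (10)·5^j. Since 2 | h(j) by the inductive hypothesis, 2 | 7·h(j); and 2 | 10 since 10 = 2·5. Therefore 2 | h(j+1).
By induction, the statement is established for all r ≥ 1.
Therefore the largest such d is 2.

d = 2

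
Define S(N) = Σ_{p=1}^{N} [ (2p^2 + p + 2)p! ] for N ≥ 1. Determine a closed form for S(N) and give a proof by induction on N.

We claim S(N) = (2N + 1)(N + 1)! - 1 for all N ≥ 1.
Base step (N = 1): S(1) = 5, and the closed form gives 5. They agree.
For the inductive step, assume it holds for an arbitrary p ≥ 1, so S(p) = (2p + 1)(p + 1)! - 1.
Then S(p+1) = S(p) + ((2p^2 + 5p + 5)(p + 1)!) = ((2p + 1)(p + 1)! - 1) + ((2p^2 + 5p + 5)(p + 1)!).
Simplifying, S(p+1) = (2(p+1) + 1)((p+1) + 1)! - 1,
which is the closed form with N = p+1.
By induction, the statement is established for all N ≥ 1.

S(N) = (2N + 1)(N + 1)! - 1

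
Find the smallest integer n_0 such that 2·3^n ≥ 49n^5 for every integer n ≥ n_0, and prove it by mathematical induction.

At n = 15: 28697814 < 37209375, so the inequality fails and n_0 ≥ 16. We prove 2·3^n ≥ 49n^5 for all n ≥ 16.
Base case (n = 16): 2·3^n = 86093442 and 49n^5 = 51380224, so 86093442 ≥ 51380224.
For the inductive step, assume it holds for an arbitrary j ≥ 16, so 2·3^j ≥ 49j^5.
Then 2·3^(j + 1) = 3·(2·3^j) ≥ 3·(49j^5).
Also, for j ≥ 16 we have 3·(49j^5) ≥ 49(j+1)^5, since 3 ≥ (1 + 1/j)^5 for all j ≥ 16.
Combining, 2·3^(j + 1) ≥ 49(j+1)^5.
Hence, by induction on n, the claim holds for every n ≥ 16.
Hence the smallest such n_0 is 16.

n_0 = 16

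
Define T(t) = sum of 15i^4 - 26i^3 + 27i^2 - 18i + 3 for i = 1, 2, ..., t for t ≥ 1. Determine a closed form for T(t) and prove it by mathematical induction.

T(t) = t(3t^4 + t^3 + t^2 - 2t - 2)

We claim T(t) = t(3t^4 + t^3 + t^2 - 2t - 2) for all t ≥ 1.
When t = 1: T(1) = 1, and the closed form gives 1. They agree.
Inductive step: assume the claim holds for t = i, so T(i) = i(3i^4 + i^3 + i^2 - 2i - 2).
Then T(i+1) = T(i) + (15i^4 + 34i^3 + 39i^2 + 18i + 1) = (i(3i^4 + i^3 + i^2 - 2i - 2)) + (15i^4 + 34i^3 + 39i^2 + 18i + 1).
Simplifying, T(i+1) = (i + 1)(3i^4 + 13i^3 + 22i^2 + 15i + 1) = (i+1)(3(i+1)^4 + (i+1)^3 + (i+1)^2 - 2(i+1) - 2),
which is the closed form with t = i+1.
By the principle of mathematical induction, the result holds for all t ≥ 1.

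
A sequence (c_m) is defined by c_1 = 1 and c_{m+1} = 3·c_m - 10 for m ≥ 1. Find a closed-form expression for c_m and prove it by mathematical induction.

Computing the first terms: c_1 = 1, c_2 = -7, c_3 = -31. This suggests c_m = -4·3^(m - 1) + 5.
Base case (m = 1): the formula gives 1 = 1 = c_1.
Inductive step: suppose the statement holds for some r ≥ 1, so c_r = -4·3^(r - 1) + 5.
Then c_{r+1} = 3·c_r - 10 = 3·(-4·3^(r - 1) + 5) - 10 = -4·3^r + 5 = -4·3^((r+1) - 1) + 5,
which is the claimed formula at m = r+1.
Hence, by induction on m, the claim holds for every m ≥ 1.

c_m = -4·3^(m - 1) + 5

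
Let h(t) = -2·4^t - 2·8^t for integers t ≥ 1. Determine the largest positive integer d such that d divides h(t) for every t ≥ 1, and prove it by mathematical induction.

Computing the first values: h(1) = -24 and h(2) = -160; gcd(-24, -160) = 8, so d ≤ 8.
We prove 8 | -2·4^t - 2·8^t for all t ≥ 1 by induction on t.
Base step (t = 1): h(1) = -24 = 8·(-3), so 8 | h(1).
Suppose the result is true for t = r, i.e. 8 | h(r). Then
h(r+1) − 8·h(r) = (-2·4^(r+1) - 2·8^(r+1)) − 8·(-2·4^r - 2·8^r) = (-2)·4^r·(4 − 8) = (8)·4^r. Since 8 | h(r) by the inductive hypothesis, 8 | 8·h(r); and 8 | 8 since 8 = 8·1. Therefore 8 | h(r+1).
Hence, by induction on t, the claim holds for every t ≥ 1.
Therefore the largest such d is 8.

d = 8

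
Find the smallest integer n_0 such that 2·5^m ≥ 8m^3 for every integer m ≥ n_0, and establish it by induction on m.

At m = 2: 50 < 64, so the inequality fails and n_0 ≥ 3. We prove 2·5^m ≥ 8m^3 for all m ≥ 3.
For the base case m = 3: 2·5^m = 250 and 8m^3 = 216, so 250 ≥ 216.
For the inductive step, assume it holds for an arbitrary i ≥ 3, so 2·5^i ≥ 8i^3.
Then 2·5^(i + 1) = 5·(2·5^i) ≥ 5·(8i^3).
Also, for i ≥ 3 we have 5·(8i^3) ≥ 8(i+1)^3, since 5 ≥ (1 + 1/i)^3 for all i ≥ 3.
Combining, 2·5^(i + 1) ≥ 8(i+1)^3.
By induction, the statement is established for all m ≥ 3.
Hence the smallest such n_0 is 3.

n_0 = 3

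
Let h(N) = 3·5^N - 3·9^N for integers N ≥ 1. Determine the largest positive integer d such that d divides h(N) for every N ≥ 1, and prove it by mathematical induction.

Computing the first values: h(1) = -12 and h(2) = -168; gcd(-12, -168) = 12, so d ≤ 12.
We prove 12 | 3·5^N - 3·9^N for all N ≥ 1 by induction on N.
For the base case N = 1: h(1) = -12 = 12·(-1), so 12 | h(1).
Inductive step: suppose the statement holds for some p ≥ 1, i.e. 12 | h(p). Then
h(p+1) − 9·h(p) = (3·5^(p+1) - 3·9^(p+1)) − 9·(3·5^p - 3·9^p) = (3)·5^p·(5 − 9) = (-12)·5^p. Since 12 | h(p) by the inductive hypothesis, 12 | 9·h(p); and 12 | -12 since -12 = 12·-1. Therefore 12 | h(p+1).
By induction, the statement is established for all N ≥ 1.
Therefore the largest such d is 12.

d = 12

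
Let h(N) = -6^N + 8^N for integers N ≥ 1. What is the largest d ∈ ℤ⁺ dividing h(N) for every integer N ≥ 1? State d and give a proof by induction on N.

Computing the first values: h(1) = 2 and h(2) = 28; gcd(2, 28) = 2, so d ≤ 2.
We prove 2 | -6^N + 8^N for all N ≥ 1 by induction on N.
Base step (N = 1): h(1) = 2 = 2·(1), so 2 | h(1).
For the inductive step, assume it holds for an arbitrary m ≥ 1, i.e. 2 | h(m). Then
8^{m+1} − 6^{m+1} = 8·8^m − 6·6^m = 8·(8^m − 6^m) + (2)·6^m. The first term is divisible by 2 by the inductive hypothesis, and the second term (2)·6^m is divisible by 2 since 2 | 2. Hence 2 | h(m+1).
By induction, the statement is established for all N ≥ 1.
Therefore the largest such d is 2.

d = 2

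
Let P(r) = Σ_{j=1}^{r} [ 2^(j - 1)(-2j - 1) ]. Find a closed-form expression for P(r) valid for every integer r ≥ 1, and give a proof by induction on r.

We claim P(r) = 2^r(-2r + 1) - 1 for all r ≥ 1.
For the base case r = 1: P(1) = -3, and the closed form gives -3. They agree.
Inductive step: suppose the statement holds for some j ≥ 1, so P(j) = 2^j(-2j + 1) - 1.
Then P(j+1) = P(j) + (2^j(-2j - 3)) = (2^j(-2j + 1) - 1) + (2^j(-2j - 3)).
Simplifying, P(j+1) = -4·2^j·j - 2·2^j - 1 = 2^(j+1)(-2(j+1) + 1) - 1,
which is the closed form with r = j+1.
This completes the induction.

P(r) = 2^r(-2r + 1) - 1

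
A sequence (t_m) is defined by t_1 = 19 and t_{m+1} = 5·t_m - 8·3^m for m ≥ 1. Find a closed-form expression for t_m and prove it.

t_m = 4·3^m + 7·5^(m - 1)

Computing the first terms: t_1 = 19, t_2 = 71, t_3 = 283. This suggests t_m = 4·3^m + 7·5^(m - 1).
Base case (m = 1): the formula gives 19 = 19 = t_1.
Inductive step: assume the claim holds for m = j, so t_j = 4·3^j + 7·5^(j - 1).
Then t_{j+1} = 5·t_j - 8·3^j = 5·(4·3^j + 7·5^(j - 1)) - 8·3^j = 4·3^(j + 1) + 7·5^j = 4·3^(j+1) + 7·5^((j+1) - 1),
which is the claimed formula at m = j+1.
This completes the induction.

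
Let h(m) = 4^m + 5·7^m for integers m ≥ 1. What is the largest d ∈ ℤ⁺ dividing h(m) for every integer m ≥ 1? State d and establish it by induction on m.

d = 3

Computing the first values: h(1) = 39 and h(2) = 261; gcd(39, 261) = 3, so d ≤ 3.
We prove 3 | 4^m + 5·7^m for all m ≥ 1 by induction on m.
When m = 1: h(1) = 39 = 3·(13), so 3 | h(1).
Inductive step: suppose the statement holds for some k ≥ 1, i.e. 3 | h(k). Then
h(k+1) − 7·h(k) = (4^(k+1) + 5·7^(k+1)) − 7·(4^k + 5·7^k) = (1)·4^k·(4 − 7) = (-3)·4^k. Since 3 | h(k) by the inductive hypothesis, 3 | 7·h(k); and 3 | -3 since -3 = 3·-1. Therefore 3 | h(k+1).
Hence, by induction on m, the claim holds for every m ≥ 1.
Therefore the largest such d is 3.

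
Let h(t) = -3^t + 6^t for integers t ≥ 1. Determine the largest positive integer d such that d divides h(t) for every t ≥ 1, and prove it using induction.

Computing the first values: h(1) = 3 and h(2) = 27; gcd(3, 27) = 3, so d ≤ 3.
We prove 3 | -3^t + 6^t for all t ≥ 1 by induction on t.
When t = 1: h(1) = 3 = 3·(1), so 3 | h(1).
Suppose the result is true for t = j, i.e. 3 | h(j). Then
6^{j+1} − 3^{j+1} = 6·6^j − 3·3^j = 6·(6^j − 3^j) + (3)·3^j. The first term is divisible by 3 by the inductive hypothesis, and the second term (3)·3^j is divisible by 3 since 3 | 3. Hence 3 | h(j+1).
This completes the induction.
Therefore the largest such d is 3.

d = 3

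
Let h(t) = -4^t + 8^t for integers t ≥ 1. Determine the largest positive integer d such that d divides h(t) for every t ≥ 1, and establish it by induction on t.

d = 4

Computing the first values: h(1) = 4 and h(2) = 48; gcd(4, 48) = 4, so d ≤ 4.
We prove 4 | -4^t + 8^t for all t ≥ 1 by induction on t.
Base case (t = 1): h(1) = 4 = 4·(1), so 4 | h(1).
Inductive step: suppose the statement holds for some j ≥ 1, i.e. 4 | h(j). Then
8^{j+1} − 4^{j+1} = 8·8^j − 4·4^j = 8·(8^j − 4^j) + (4)·4^j. The first term is divisible by 4 by the inductive hypothesis, and the second term (4)·4^j is divisible by 4 since 4 | 4. Hence 4 | h(j+1).
Hence, by induction on t, the claim holds for every t ≥ 1.
Therefore the largest such d is 4.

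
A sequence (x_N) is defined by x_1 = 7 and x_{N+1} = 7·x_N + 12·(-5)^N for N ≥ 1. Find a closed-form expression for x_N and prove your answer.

Computing the first terms: x_1 = 7, x_2 = -11, x_3 = 223. This suggests x_N = -(-5)^N + 2·7^(N - 1).
When N = 1: the formula gives 7 = 7 = x_1.
Suppose the result is true for N = k, so x_k = -(-5)^k + 2·7^(k - 1).
Then x_{k+1} = 7·x_k + 12·(-5)^k = 7·(-(-5)^k + 2·7^(k - 1)) + 12·(-5)^k = -(-5)^(k + 1) + 2·7^k = -(-5)^(k+1) + 2·7^((k+1) - 1),
which is the claimed formula at N = k+1.
By induction, the statement is established for all N ≥ 1.

x_N = -(-5)^N + 2·7^(N - 1)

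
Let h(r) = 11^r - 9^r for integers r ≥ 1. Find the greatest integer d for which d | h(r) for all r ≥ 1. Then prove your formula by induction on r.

Computing the first values: h(1) = 2 and h(2) = 40; gcd(2, 40) = 2, so d ≤ 2.
We prove 2 | 11^r - 9^r for all r ≥ 1 by induction on r.
Base step (r = 1): h(1) = 2 = 2·(1), so 2 | h(1).
Inductive step: suppose the statement holds for some p ≥ 1, i.e. 2 | h(p). Then
11^{p+1} − 9^{p+1} = 11·11^p − 9·9^p = 11·(11^p − 9^p) + (2)·9^p. The first term is divisible by 2 by the inductive hypothesis, and the second term (2)·9^p is divisible by 2 since 2 | 2. Hence 2 | h(p+1).
By the principle of mathematical induction, the result holds for all r ≥ 1.
Therefore the largest such d is 2.

d = 2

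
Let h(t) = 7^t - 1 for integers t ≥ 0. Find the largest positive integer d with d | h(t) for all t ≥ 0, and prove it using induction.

d = 6

Computing the first values: h(0) = 0 and h(1) = 6; gcd(0, 6) = 6, so d ≤ 6.
We prove 6 | 7^t - 1 for all t ≥ 0 by induction on t.
For the base case t = 0: h(0) = 0 = 6·(0), so 6 | h(0).
Inductive step: suppose the statement holds for some m ≥ 0, i.e. 6 | h(m). Then
h(m+1) = 7^(m+1) - 1 = 7·(7^m - 1) + 6 = 7·h(m) + 6. The first term is divisible by 6 by the inductive hypothesis, and 6 is divisible by 6. Hence 6 | h(m+1).
By induction, the statement is established for all t ≥ 0.
Therefore the largest such d is 6.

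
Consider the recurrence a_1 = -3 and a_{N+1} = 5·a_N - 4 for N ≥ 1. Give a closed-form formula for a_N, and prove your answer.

Computing the first terms: a_1 = -3, a_2 = -19, a_3 = -99. This suggests a_N = -4·5^(N - 1) + 1.
When N = 1: the formula gives -3 = -3 = a_1.
Suppose the result is true for N = p, so a_p = -4·5^(p - 1) + 1.
Then a_{p+1} = 5·a_p - 4 = 5·(-4·5^(p - 1) + 1) - 4 = -4·5^p + 1 = -4·5^((p+1) - 1) + 1,
which is the claimed formula at N = p+1.
This completes the induction.

a_N = -4·5^(N - 1) + 1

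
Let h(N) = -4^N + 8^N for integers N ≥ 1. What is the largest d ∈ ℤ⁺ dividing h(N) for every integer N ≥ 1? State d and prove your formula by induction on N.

d = 4

Computing the first values: h(1) = 4 and h(2) = 48; gcd(4, 48) = 4, so d ≤ 4.
We prove 4 | -4^N + 8^N for all N ≥ 1 by induction on N.
For the base case N = 1: h(1) = 4 = 4·(1), so 4 | h(1).
For the inductive step, assume it holds for an arbitrary m ≥ 1, i.e. 4 | h(m). Then
8^{m+1} − 4^{m+1} = 8·8^m − 4·4^m = 8·(8^m − 4^m) + (4)·4^m. The first term is divisible by 4 by the inductive hypothesis, and the second term (4)·4^m is divisible by 4 since 4 | 4. Hence 4 | h(m+1).
Hence, by induction on N, the claim holds for every N ≥ 1.
Therefore the largest such d is 4.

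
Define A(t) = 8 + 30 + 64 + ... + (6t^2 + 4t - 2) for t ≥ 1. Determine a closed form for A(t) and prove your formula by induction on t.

We claim A(t) = t(2t^2 + 5t + 1) for all t ≥ 1.
Base step (t = 1): A(1) = 8, and the closed form gives 8. They agree.
For the inductive step, assume it holds for an arbitrary i ≥ 1, so A(i) = i(2i^2 + 5i + 1).
Then A(i+1) = A(i) + (6i^2 + 16i + 8) = (i(2i^2 + 5i + 1)) + (6i^2 + 16i + 8).
Simplifying, A(i+1) = (i + 1)(2i^2 + 9i + 8) = (i+1)(2(i+1)^2 + 5(i+1) + 1),
which is the closed form with t = i+1.
By induction, the statement is established for all t ≥ 1.

A(t) = t(2t^2 + 5t + 1)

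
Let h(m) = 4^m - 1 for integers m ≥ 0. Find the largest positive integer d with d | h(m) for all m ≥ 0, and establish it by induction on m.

Computing the first values: h(0) = 0 and h(1) = 3; gcd(0, 3) = 3, so d ≤ 3.
We prove 3 | 4^m - 1 for all m ≥ 0 by induction on m.
Base case (m = 0): h(0) = 0 = 3·(0), so 3 | h(0).
Suppose the result is true for m = j, i.e. 3 | h(j). Then
h(j+1) = 4^(j+1) - 1 = 4·(4^j - 1) + 3 = 4·h(j) + 3. The first term is divisible by 3 by the inductive hypothesis, and 3 is divisible by 3. Hence 3 | h(j+1).
By the principle of mathematical induction, the result holds for all m ≥ 0.
Therefore the largest such d is 3.

d = 3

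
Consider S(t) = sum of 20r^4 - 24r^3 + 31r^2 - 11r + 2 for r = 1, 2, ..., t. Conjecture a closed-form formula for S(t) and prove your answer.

We claim S(t) = t(2t + 1)^2·(t^2 + 1) for all t ≥ 1.
Base step (t = 1): S(1) = 18, and the closed form gives 18. They agree.
Inductive step: suppose the statement holds for some r ≥ 1, so S(r) = r(4r^4 + 4r^3 + 5r^2 + 4r + 1).
Then S(r+1) = S(r) + (20r^4 + 56r^3 + 79r^2 + 59r + 18) = (r(4r^4 + 4r^3 + 5r^2 + 4r + 1)) + (20r^4 + 56r^3 + 79r^2 + 59r + 18).
Simplifying, S(r+1) = (r + 1)(2r + 3)^2·(r^2 + 2r + 2) = (r+1)(2(r+1) + 1)^2·((r+1)^2 + 1),
which is the closed form with t = r+1.
By induction, the statement is established for all t ≥ 1.

S(t) = t(2t + 1)^2·(t^2 + 1)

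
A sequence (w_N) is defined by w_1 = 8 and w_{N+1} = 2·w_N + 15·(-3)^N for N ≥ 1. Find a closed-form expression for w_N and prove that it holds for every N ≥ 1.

Computing the first terms: w_1 = 8, w_2 = -29, w_3 = 77. This suggests w_N = (-3)^(N + 1) - 2^(N - 1).
Base case (N = 1): the formula gives 8 = 8 = w_1.
Suppose the result is true for N = k, so w_k = (-3)^(k + 1) - 2^(k - 1).
Then w_{k+1} = 2·w_k + 15·(-3)^k = 2·((-3)^(k + 1) - 2^(k - 1)) + 15·(-3)^k = (-3)^(k + 2) - 2^k = (-3)^((k+1) + 1) - 2^((k+1) - 1),
which is the claimed formula at N = k+1.
By the principle of mathematical induction, the result holds for all N ≥ 1.

w_N = (-3)^(N + 1) - 2^(N - 1)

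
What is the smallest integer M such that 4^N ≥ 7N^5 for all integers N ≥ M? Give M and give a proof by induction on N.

M = 10

At N = 9: 262144 < 413343, so the inequality fails and M ≥ 10. We prove 4^N ≥ 7N^5 for all N ≥ 10.
When N = 10: 4^N = 1048576 and 7N^5 = 700000, so 1048576 ≥ 700000.
Suppose the result is true for N = m, so 4^m ≥ 7m^5.
Then 4^(m + 1) = 4·(4^m) ≥ 4·(7m^5).
Also, for m ≥ 10 we have 4·(7m^5) ≥ 7(m+1)^5, since 4 ≥ (1 + 1/m)^5 for all m ≥ 10.
Combining, 4^(m + 1) ≥ 7(m+1)^5.
By the principle of mathematical induction, the result holds for all N ≥ 10.
Hence the smallest such M is 10.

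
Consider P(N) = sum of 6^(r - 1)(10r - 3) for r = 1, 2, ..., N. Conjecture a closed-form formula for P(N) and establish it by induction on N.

We claim P(N) = 6^N(2N - 1) + 1 for all N ≥ 1.
Base step (N = 1): P(1) = 7, and the closed form gives 7. They agree.
Suppose the result is true for N = r, so P(r) = 6^r(2r - 1) + 1.
Then P(r+1) = P(r) + (6^r(10r + 7)) = (6^r(2r - 1) + 1) + (6^r(10r + 7)).
Simplifying, P(r+1) = 12·6^r·r + 6·6^r + 1 = 6^(r+1)(2(r+1) - 1) + 1,
which is the closed form with N = r+1.
By induction, the statement is established for all N ≥ 1.

P(N) = 6^N(2N - 1) + 1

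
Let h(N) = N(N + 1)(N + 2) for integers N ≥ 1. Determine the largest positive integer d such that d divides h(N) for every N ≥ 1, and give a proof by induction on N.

d = 6

Computing the first values: h(1) = 6 and h(2) = 24; gcd(6, 24) = 6, so d ≤ 6.
We prove 6 | N(N + 1)(N + 2) for all N ≥ 1 by induction on N.
For the base case N = 1: h(1) = 6 = 6·(1), so 6 | h(1).
Suppose the result is true for N = m, i.e. 6 | h(m). Then
h(m+1) − h(m) = (m+1)·(m+2)·(m+3) − m·(m+1)·(m+2) = (m+1)·(m+2)·[(m+3) − m] = 3·(m+1)·(m+2). The product of 2 consecutive integers is divisible by (2)! = 2, so h(m+1) − h(m) is divisible by 3·2 = 6. By the inductive hypothesis 6 | h(m), hence 6 | h(m+1).
Hence, by induction on N, the claim holds for every N ≥ 1.
Therefore the largest such d is 6.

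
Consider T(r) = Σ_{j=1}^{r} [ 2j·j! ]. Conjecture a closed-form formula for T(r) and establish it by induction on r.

We claim T(r) = 2(r + 1)! - 2 for all r ≥ 1.
Base step (r = 1): T(1) = 2, and the closed form gives 2. They agree.
For the inductive step, assume it holds for an arbitrary j ≥ 1, so T(j) = 2(j + 1)! - 2.
Then T(j+1) = T(j) + (2(j + 1)(j + 1)!) = (2(j + 1)! - 2) + (2(j + 1)(j + 1)!).
Simplifying, T(j+1) = 2((j+1) + 1)! - 2,
which is the closed form with r = j+1.
This completes the induction.

T(r) = 2(r + 1)! - 2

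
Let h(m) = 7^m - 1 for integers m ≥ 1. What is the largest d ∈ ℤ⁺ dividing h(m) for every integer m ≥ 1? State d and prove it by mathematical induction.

d = 6

Computing the first values: h(1) = 6 and h(2) = 48; gcd(6, 48) = 6, so d ≤ 6.
We prove 6 | 7^m - 1 for all m ≥ 1 by induction on m.
Base step (m = 1): h(1) = 6 = 6·(1), so 6 | h(1).
For the inductive step, assume it holds for an arbitrary j ≥ 1, i.e. 6 | h(j). Then
7^{j+1} − 1^{j+1} = 7·7^j − 1·1^j = 7·(7^j − 1^j) + (6)·1^j. The first term is divisible by 6 by the inductive hypothesis, and the second term (6)·1^j is divisible by 6 since 6 | 6. Hence 6 | h(j+1).
Hence, by induction on m, the claim holds for every m ≥ 1.
Therefore the largest such d is 6.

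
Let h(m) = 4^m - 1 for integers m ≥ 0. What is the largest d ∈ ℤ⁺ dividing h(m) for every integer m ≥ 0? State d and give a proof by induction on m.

d = 3

Computing the first values: h(0) = 0 and h(1) = 3; gcd(0, 3) = 3, so d ≤ 3.
We prove 3 | 4^m - 1 for all m ≥ 0 by induction on m.
Base step (m = 0): h(0) = 0 = 3·(0), so 3 | h(0).
Inductive step: suppose the statement holds for some p ≥ 0, i.e. 3 | h(p). Then
h(p+1) = 4^(p+1) - 1 = 4·(4^p - 1) + 3 = 4·h(p) + 3. The first term is divisible by 3 by the inductive hypothesis, and 3 is divisible by 3. Hence 3 | h(p+1).
This completes the induction.
Therefore the largest such d is 3.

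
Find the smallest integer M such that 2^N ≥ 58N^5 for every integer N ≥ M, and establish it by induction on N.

M = 31

At N = 30: 1073741824 < 1409400000, so the inequality fails and M ≥ 31. We prove 2^N ≥ 58N^5 for all N ≥ 31.
Base step (N = 31): 2^N = 2147483648 and 58N^5 = 1660490758, so 2147483648 ≥ 1660490758.
Inductive step: suppose the statement holds for some j ≥ 31, so 2^j ≥ 58j^5.
Then 2^(j + 1) = 2·(2^j) ≥ 2·(58j^5).
Also, for j ≥ 31 we have 2·(58j^5) ≥ 58(j+1)^5, since 2 ≥ (1 + 1/j)^5 for all j ≥ 31.
Combining, 2^(j + 1) ≥ 58(j+1)^5.
By the principle of mathematical induction, the result holds for all N ≥ 31.
Hence the smallest such M is 31.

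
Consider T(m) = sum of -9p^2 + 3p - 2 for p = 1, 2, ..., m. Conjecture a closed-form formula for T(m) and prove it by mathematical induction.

We claim T(m) = -m(3m^2 + 3m + 2) for all m ≥ 1.
Base case (m = 1): T(1) = -8, and the closed form gives -8. They agree.
Inductive step: suppose the statement holds for some p ≥ 1, so T(p) = p(-3p^2 - 3p - 2).
Then T(p+1) = T(p) + (3p - 9(p + 1)^2 + 1) = (p(-3p^2 - 3p - 2)) + (3p - 9(p + 1)^2 + 1).
Simplifying, T(p+1) = -(p + 1)(3p^2 + 9p + 8) = -(p+1)(3(p+1)^2 + 3(p+1) + 2),
which is the closed form with m = p+1.
This completes the induction.

T(m) = -m(3m^2 + 3m + 2)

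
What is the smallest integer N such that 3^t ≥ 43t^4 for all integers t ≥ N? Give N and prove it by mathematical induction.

N = 13

At t = 12: 531441 < 891648, so the inequality fails and N ≥ 13. We prove 3^t ≥ 43t^4 for all t ≥ 13.
Base step (t = 13): 3^t = 1594323 and 43t^4 = 1228123, so 1594323 ≥ 1228123.
Inductive step: assume the claim holds for t = r, so 3^r ≥ 43r^4.
Then 3^(r + 1) = 3·(3^r) ≥ 3·(43r^4).
Also, for r ≥ 13 we have 3·(43r^4) ≥ 43(r+1)^4, since 3 ≥ (1 + 1/r)^4 for all r ≥ 13.
Combining, 3^(r + 1) ≥ 43(r+1)^4.
By the principle of mathematical induction, the result holds for all t ≥ 13.
Hence the smallest such N is 13.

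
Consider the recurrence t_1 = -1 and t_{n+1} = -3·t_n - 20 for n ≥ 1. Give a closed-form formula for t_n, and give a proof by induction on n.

t_n = 4(-3)^(n - 1) - 5

Computing the first terms: t_1 = -1, t_2 = -17, t_3 = 31. This suggests t_n = 4(-3)^(n - 1) - 5.
For the base case n = 1: the formula gives -1 = -1 = t_1.
Inductive step: suppose the statement holds for some p ≥ 1, so t_p = 4(-3)^(p - 1) - 5.
Then t_{p+1} = -3·t_p - 20 = -3·(4(-3)^(p - 1) - 5) - 20 = 4(-3)^p - 5 = 4(-3)^((p+1) - 1) - 5,
which is the claimed formula at n = p+1.
This completes the induction.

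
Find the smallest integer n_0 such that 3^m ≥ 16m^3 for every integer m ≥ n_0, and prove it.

n_0 = 9

At m = 8: 6561 < 8192, so the inequality fails and n_0 ≥ 9. We prove 3^m ≥ 16m^3 for all m ≥ 9.
When m = 9: 3^m = 19683 and 16m^3 = 11664, so 19683 ≥ 11664.
Inductive step: assume the claim holds for m = j, so 3^j ≥ 16j^3.
Then 3^(j + 1) = 3·(3^j) ≥ 3·(16j^3).
Also, for j ≥ 9 we have 3·(16j^3) ≥ 16(j+1)^3, since 3 ≥ (1 + 1/j)^3 for all j ≥ 9.
Combining, 3^(j + 1) ≥ 16(j+1)^3.
By induction, the statement is established for all m ≥ 9.
Hence the smallest such n_0 is 9.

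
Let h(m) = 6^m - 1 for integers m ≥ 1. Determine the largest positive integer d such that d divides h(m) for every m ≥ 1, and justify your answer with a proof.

d = 5

Computing the first values: h(1) = 5 and h(2) = 35; gcd(5, 35) = 5, so d ≤ 5.
We prove 5 | 6^m - 1 for all m ≥ 1 by induction on m.
Base step (m = 1): h(1) = 5 = 5·(1), so 5 | h(1).
For the inductive step, assume it holds for an arbitrary i ≥ 1, i.e. 5 | h(i). Then
6^{i+1} − 1^{i+1} = 6·6^i − 1·1^i = 6·(6^i − 1^i) + (5)·1^i. The first term is divisible by 5 by the inductive hypothesis, and the second term (5)·1^i is divisible by 5 since 5 | 5. Hence 5 | h(i+1).
Hence, by induction on m, the claim holds for every m ≥ 1.
Therefore the largest such d is 5.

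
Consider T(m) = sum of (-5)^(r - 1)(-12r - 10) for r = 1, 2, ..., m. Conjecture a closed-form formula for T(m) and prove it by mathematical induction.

We claim T(m) = 2(-5)^m(m + 1) - 2 for all m ≥ 1.
Base step (m = 1): T(1) = -22, and the closed form gives -22. They agree.
Inductive step: suppose the statement holds for some r ≥ 1, so T(r) = 2(-5)^r(r + 1) - 2.
Then T(r+1) = T(r) + ((-5)^r(-12r - 22)) = (2(-5)^r(r + 1) - 2) + ((-5)^r(-12r - 22)).
Simplifying, T(r+1) = -10(-5)^r·r - 20(-5)^r - 2 = 2(-5)^(r+1)((r+1) + 1) - 2,
which is the closed form with m = r+1.
This completes the induction.

T(m) = 2(-5)^m(m + 1) - 2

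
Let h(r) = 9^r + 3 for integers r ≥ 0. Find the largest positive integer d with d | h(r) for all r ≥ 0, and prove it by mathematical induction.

d = 4

Computing the first values: h(0) = 4 and h(1) = 12; gcd(4, 12) = 4, so d ≤ 4.
We prove 4 | 9^r + 3 for all r ≥ 0 by induction on r.
When r = 0: h(0) = 4 = 4·(1), so 4 | h(0).
Inductive step: assume the claim holds for r = i, i.e. 4 | h(i). Then
h(i+1) = 9^(i+1) + 3 = 9·(9^i + 3) - 24 = 9·h(i) - 24. The first term is divisible by 4 by the inductive hypothesis, and -24 is divisible by 4. Hence 4 | h(i+1).
By the principle of mathematical induction, the result holds for all r ≥ 0.
Therefore the largest such d is 4.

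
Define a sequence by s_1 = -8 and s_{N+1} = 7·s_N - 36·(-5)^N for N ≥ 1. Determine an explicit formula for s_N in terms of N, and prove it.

s_N = 3(-5)^N + 7^N

Computing the first terms: s_1 = -8, s_2 = 124, s_3 = -32. This suggests s_N = 3(-5)^N + 7^N.
When N = 1: the formula gives -8 = -8 = s_1.
Suppose the result is true for N = k, so s_k = 3(-5)^k + 7^k.
Then s_{k+1} = 7·s_k - 36·(-5)^k = 7·(3(-5)^k + 7^k) - 36·(-5)^k = 3(-5)^(k + 1) + 7^(k + 1),
which is the claimed formula at N = k+1.
By induction, the statement is established for all N ≥ 1.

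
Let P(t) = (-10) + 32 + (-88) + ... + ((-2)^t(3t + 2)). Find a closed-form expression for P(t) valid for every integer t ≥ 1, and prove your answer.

P(t) = 2(-2)^t(t + 1) - 2

We claim P(t) = 2(-2)^t(t + 1) - 2 for all t ≥ 1.
For the base case t = 1: P(1) = -10, and the closed form gives -10. They agree.
Inductive step: suppose the statement holds for some k ≥ 1, so P(k) = 2(-2)^k(k + 1) - 2.
Then P(k+1) = P(k) + ((-2)^(k + 1)(3k + 5)) = (2(-2)^k(k + 1) - 2) + ((-2)^(k + 1)(3k + 5)).
Simplifying, P(k+1) = -4(-2)^k·k - 8(-2)^k - 2 = 2(-2)^(k+1)((k+1) + 1) - 2,
which is the closed form with t = k+1.
By the principle of mathematical induction, the result holds for all t ≥ 1.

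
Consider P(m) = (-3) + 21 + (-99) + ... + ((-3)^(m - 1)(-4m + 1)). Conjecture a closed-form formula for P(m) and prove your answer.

We claim P(m) = (-3)^m·m for all m ≥ 1.
When m = 1: P(1) = -3, and the closed form gives -3. They agree.
For the inductive step, assume it holds for an arbitrary j ≥ 1, so P(j) = (-3)^j·j.
Then P(j+1) = P(j) + ((-3)^j(-4j - 3)) = ((-3)^j·j) + ((-3)^j(-4j - 3)).
Simplifying, P(j+1) = (-3)^(j + 1)(j + 1) = (-3)^(j+1)·(j+1),
which is the closed form with m = j+1.
By the principle of mathematical induction, the result holds for all m ≥ 1.

P(m) = (-3)^m·m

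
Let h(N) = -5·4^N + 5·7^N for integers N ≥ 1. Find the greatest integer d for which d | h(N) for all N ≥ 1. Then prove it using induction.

d = 15

Computing the first values: h(1) = 15 and h(2) = 165; gcd(15, 165) = 15, so d ≤ 15.
We prove 15 | -5·4^N + 5·7^N for all N ≥ 1 by induction on N.
Base step (N = 1): h(1) = 15 = 15·(1), so 15 | h(1).
Inductive step: suppose the statement holds for some k ≥ 1, i.e. 15 | h(k). Then
h(k+1) − 7·h(k) = (-5·4^(k+1) + 5·7^(k+1)) − 7·(-5·4^k + 5·7^k) = (-5)·4^k·(4 − 7) = (15)·4^k. Since 15 | h(k) by the inductive hypothesis, 15 | 7·h(k); and 15 | 15 since 15 = 15·1. Therefore 15 | h(k+1).
This completes the induction.
Therefore the largest such d is 15.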